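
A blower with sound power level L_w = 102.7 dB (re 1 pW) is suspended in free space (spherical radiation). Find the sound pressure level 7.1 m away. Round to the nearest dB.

75 dB

Free-field spherical radiation: L_p = L_w − 10·log₁₀(4π·r²), r = 7.1 m.
4π·r² = 633.5 m², 10·log₁₀ of that is 28.017 dB.
L_p = 102.7 − 28.017 = 74.68 dB.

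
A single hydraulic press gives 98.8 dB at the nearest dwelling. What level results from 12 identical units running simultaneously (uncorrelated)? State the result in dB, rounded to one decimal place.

109.6 dB

L_total = L₁ + 10·log₁₀ N for N identical incoherent sources.
L_total = 98.8 + 10·log₁₀(12) = 98.8 + 10.792 = 109.59 dB.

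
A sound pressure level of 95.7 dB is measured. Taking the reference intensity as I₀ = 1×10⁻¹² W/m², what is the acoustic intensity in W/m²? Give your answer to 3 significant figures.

I = I₀·10^(L/10) = 10⁻¹² × 10^(95.7/10) = 10^(-2.430).

0.00372 W/m²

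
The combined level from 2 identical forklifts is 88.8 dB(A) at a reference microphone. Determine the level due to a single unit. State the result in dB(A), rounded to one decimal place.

Dividing the total intensity by 2 lowers the level by 10·log₁₀ 2 = 3.010 dB: L₁ = 88.8 − 3.010.

85.8 dB(A)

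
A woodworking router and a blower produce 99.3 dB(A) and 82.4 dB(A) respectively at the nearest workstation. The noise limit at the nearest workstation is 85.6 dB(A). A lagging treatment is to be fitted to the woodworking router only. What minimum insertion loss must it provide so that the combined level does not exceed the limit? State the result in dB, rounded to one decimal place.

Everything except the woodworking router sums to 10^(82.4/10) = 1.738e+08 in linear terms, 82.40 dB(A).
To meet 85.6 dB(A) overall, the treated woodworking router may contribute at most 10^(85.6/10) − 1.738e+08 = 1.893e+08, i.e. 82.77 dB(A).
Required insertion loss = 99.3 − 82.77 = 16.53 dB.

16.5 dB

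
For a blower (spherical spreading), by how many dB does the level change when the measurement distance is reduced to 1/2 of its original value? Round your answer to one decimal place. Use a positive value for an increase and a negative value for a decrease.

With spherical spreading the level changes by −20·log₁₀(r₂/r₁).
ΔL = −20·log₁₀(0.5) = +6.02 dB.

+6.0 dB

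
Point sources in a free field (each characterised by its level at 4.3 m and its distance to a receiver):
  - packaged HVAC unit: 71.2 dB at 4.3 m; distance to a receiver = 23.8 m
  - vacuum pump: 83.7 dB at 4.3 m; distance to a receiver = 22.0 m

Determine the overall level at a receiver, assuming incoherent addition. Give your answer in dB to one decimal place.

First find each source's level at the receiver (point-source: −20·log₁₀(r/r_ref)), then combine on an intensity basis.
packaged HVAC unit: 71.2 − 20·log₁₀(23.8/4.3) = 71.2 − 14.86 = 56.34 dB.
vacuum pump: 83.7 − 20·log₁₀(22.0/4.3) = 83.7 − 14.18 = 69.52 dB.
Σ 10^(L/10) = 9.386e+06 → L_total = 10·log₁₀(9.386e+06) = 69.72 dB.

69.7 dB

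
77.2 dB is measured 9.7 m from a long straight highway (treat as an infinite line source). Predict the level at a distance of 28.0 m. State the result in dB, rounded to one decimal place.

72.6 dB

For a line source, L₂ = L₁ − 10·log₁₀(r₂/r₁).
L₂ = 77.2 − 10·log₁₀(28.0/9.7) = 77.2 − 4.604 = 72.60 dB.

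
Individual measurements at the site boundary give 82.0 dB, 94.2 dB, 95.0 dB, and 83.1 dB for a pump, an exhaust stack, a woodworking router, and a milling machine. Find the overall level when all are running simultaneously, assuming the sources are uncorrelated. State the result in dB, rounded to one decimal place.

97.9 dB

Incoherent sources combine by intensity addition: L_total = 10·log₁₀(Σ 10^(L_i/10)).
Σ 10^(L/10) = 10^(82.0/10) + 10^(94.2/10) + 10^(95.0/10) + 10^(83.1/10) = 6.155e+09.
L_total = 10·log₁₀(6.155e+09) = 97.89 dB.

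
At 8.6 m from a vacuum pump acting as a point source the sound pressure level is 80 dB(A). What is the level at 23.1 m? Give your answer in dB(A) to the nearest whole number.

Point-source attenuation: ΔL = 20·log₁₀(r₂/r₁) = 20·log₁₀(23.1/8.6) = 8.582 dB.
L₂ = 80 − 20·log₁₀(23.1/8.6) = 80 − 8.582 = 71.42 dB(A).

71 dB(A)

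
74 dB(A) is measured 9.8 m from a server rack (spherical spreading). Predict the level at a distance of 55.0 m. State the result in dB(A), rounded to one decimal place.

59.0 dB(A)

For a point source, L₂ = L₁ − 20·log₁₀(r₂/r₁).
L₂ = 74 − 20·log₁₀(55.0/9.8) = 74 − 14.983 = 59.02 dB(A).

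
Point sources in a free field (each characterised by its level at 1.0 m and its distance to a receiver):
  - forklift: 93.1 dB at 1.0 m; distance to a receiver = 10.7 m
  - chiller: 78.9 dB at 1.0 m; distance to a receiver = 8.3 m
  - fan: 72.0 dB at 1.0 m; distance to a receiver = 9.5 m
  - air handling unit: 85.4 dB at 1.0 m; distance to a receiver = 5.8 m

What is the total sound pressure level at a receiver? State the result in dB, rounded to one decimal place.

Propagate each source to the receiver with L = L_ref − 20·log₁₀(r/r_ref), then add intensities.
forklift: 93.1 − 20·log₁₀(10.7/1.0) = 93.1 − 20.59 = 72.51 dB.
chiller: 78.9 − 20·log₁₀(8.3/1.0) = 78.9 − 18.38 = 60.52 dB.
fan: 72.0 − 20·log₁₀(9.5/1.0) = 72.0 − 19.55 = 52.45 dB.
air handling unit: 85.4 − 20·log₁₀(5.8/1.0) = 85.4 − 15.27 = 70.13 dB.
Σ 10^(L/10) = 2.944e+07 → L_total = 10·log₁₀(2.944e+07) = 74.69 dB.

74.7 dB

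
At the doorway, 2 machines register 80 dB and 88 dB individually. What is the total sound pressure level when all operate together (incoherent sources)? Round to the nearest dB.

89 dB

For uncorrelated sources the intensities add, so convert each level to linear form, sum, and take 10·log₁₀ of the total.
Σ 10^(L/10) = 10^(80/10) + 10^(88/10) = 7.310e+08.
L_total = 10·log₁₀(7.310e+08) = 88.64 dB.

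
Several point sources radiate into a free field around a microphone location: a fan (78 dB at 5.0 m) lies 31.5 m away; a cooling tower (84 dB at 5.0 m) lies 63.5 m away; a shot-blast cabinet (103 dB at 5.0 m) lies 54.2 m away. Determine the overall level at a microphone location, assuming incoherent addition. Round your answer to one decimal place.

Apply inverse-square spreading to bring every level to the receiver, then sum 10^(L/10).
fan: 78 − 20·log₁₀(31.5/5.0) = 78 − 15.99 = 62.01 dB.
cooling tower: 84 − 20·log₁₀(63.5/5.0) = 84 − 22.08 = 61.92 dB.
shot-blast cabinet: 103 − 20·log₁₀(54.2/5.0) = 103 − 20.70 = 82.30 dB.
Σ 10^(L/10) = 1.729e+08 → L_total = 10·log₁₀(1.729e+08) = 82.38 dB.

82.4 dB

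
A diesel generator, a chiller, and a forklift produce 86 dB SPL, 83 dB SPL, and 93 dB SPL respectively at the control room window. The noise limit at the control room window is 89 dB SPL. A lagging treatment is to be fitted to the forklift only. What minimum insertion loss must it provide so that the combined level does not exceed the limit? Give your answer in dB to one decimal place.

The untreated sources together contribute 10^(86/10) + 10^(83/10) = 5.976e+08, i.e. 87.76 dB SPL.
To meet 89 dB SPL overall, the treated forklift may contribute at most 10^(89/10) − 5.976e+08 = 1.967e+08, i.e. 82.94 dB SPL.
Required insertion loss = 93 − 82.94 = 10.06 dB.

10.1 dB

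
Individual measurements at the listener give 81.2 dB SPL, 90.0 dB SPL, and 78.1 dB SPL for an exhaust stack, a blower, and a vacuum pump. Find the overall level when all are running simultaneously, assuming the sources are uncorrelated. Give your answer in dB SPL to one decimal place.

90.8 dB SPL

Incoherent sources combine by intensity addition: L_total = 10·log₁₀(Σ 10^(L_i/10)).
Σ 10^(L/10) = 10^(81.2/10) + 10^(90.0/10) + 10^(78.1/10) = 1.196e+09.
L_total = 10·log₁₀(1.196e+09) = 90.78 dB SPL.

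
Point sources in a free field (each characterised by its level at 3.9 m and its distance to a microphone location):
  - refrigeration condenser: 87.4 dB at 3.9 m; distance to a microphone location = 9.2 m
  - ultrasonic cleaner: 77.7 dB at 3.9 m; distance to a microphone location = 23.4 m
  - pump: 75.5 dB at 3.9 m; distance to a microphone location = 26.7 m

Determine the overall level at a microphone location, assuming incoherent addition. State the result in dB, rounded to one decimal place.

First find each source's level at the receiver (point-source: −20·log₁₀(r/r_ref)), then combine on an intensity basis.
refrigeration condenser: 87.4 − 20·log₁₀(9.2/3.9) = 87.4 − 7.45 = 79.95 dB.
ultrasonic cleaner: 77.7 − 20·log₁₀(23.4/3.9) = 77.7 − 15.56 = 62.14 dB.
pump: 75.5 − 20·log₁₀(26.7/3.9) = 75.5 − 16.71 = 58.79 dB.
Σ 10^(L/10) = 1.011e+08 → L_total = 10·log₁₀(1.011e+08) = 80.05 dB.

80.0 dB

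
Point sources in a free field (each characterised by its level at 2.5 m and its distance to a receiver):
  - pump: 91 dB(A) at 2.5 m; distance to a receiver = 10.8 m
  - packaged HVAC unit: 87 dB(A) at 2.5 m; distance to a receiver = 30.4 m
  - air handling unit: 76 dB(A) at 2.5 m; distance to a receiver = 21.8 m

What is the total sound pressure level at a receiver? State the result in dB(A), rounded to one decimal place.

Apply inverse-square spreading to bring every level to the receiver, then sum 10^(L/10).
pump: 91 − 20·log₁₀(10.8/2.5) = 91 − 12.71 = 78.29 dB(A).
packaged HVAC unit: 87 − 20·log₁₀(30.4/2.5) = 87 − 21.70 = 65.30 dB(A).
air handling unit: 76 − 20·log₁₀(21.8/2.5) = 76 − 18.81 = 57.19 dB(A).
Σ 10^(L/10) = 7.137e+07 → L_total = 10·log₁₀(7.137e+07) = 78.54 dB(A).

78.5 dB(A)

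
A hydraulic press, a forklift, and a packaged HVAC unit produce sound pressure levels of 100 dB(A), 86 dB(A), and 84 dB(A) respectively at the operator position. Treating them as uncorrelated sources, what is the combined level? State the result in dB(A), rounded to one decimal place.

100.3 dB(A)

For uncorrelated sources the intensities add, so convert each level to linear form, sum, and take 10·log₁₀ of the total.
Σ 10^(L/10) = 10^(100/10) + 10^(86/10) + 10^(84/10) = 1.065e+10.
L_total = 10·log₁₀(1.065e+10) = 100.27 dB(A).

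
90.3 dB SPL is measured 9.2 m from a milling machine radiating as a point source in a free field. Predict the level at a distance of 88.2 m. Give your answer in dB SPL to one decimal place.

For a point source, L₂ = L₁ − 20·log₁₀(r₂/r₁).
L₂ = 90.3 − 20·log₁₀(88.2/9.2) = 90.3 − 19.634 = 70.67 dB SPL.

70.7 dB SPL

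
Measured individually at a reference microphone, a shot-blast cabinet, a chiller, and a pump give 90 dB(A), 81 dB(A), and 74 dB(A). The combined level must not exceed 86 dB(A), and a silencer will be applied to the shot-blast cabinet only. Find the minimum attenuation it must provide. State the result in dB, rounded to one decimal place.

6.1 dB

Everything except the shot-blast cabinet sums to 10^(81/10) + 10^(74/10) = 1.510e+08 in linear terms, 81.79 dB(A).
The limit corresponds to 10^(86/10) = 3.981e+08; subtracting the fixed part leaves 2.471e+08 for the shot-blast cabinet, i.e. 83.93 dB(A).
So the shot-blast cabinet must be reduced from 90 to 83.93 dB(A): IL = 6.07 dB.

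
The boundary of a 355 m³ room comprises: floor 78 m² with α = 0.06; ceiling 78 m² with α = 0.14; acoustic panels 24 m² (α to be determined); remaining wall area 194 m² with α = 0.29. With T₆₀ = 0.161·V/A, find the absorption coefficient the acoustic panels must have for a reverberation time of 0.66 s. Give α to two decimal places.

0.61

From T₆₀ = 0.161·V/A, the target T₆₀ = 0.66 s needs A = 0.161·355/0.66 = 86.60 m².
Absorption from the other surfaces = 78·0.06 + 78·0.14 + 194·0.29 = 71.86 m², so the acoustic panels must supply 14.74 m² over 24 m².
α = 14.74/24 = 0.614.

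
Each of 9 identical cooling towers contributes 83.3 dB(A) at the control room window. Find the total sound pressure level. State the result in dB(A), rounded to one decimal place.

L_total = L₁ + 10·log₁₀ N for N identical incoherent sources.
L_total = 83.3 + 10·log₁₀(9) = 83.3 + 9.542 = 92.84 dB(A).

92.8 dB(A)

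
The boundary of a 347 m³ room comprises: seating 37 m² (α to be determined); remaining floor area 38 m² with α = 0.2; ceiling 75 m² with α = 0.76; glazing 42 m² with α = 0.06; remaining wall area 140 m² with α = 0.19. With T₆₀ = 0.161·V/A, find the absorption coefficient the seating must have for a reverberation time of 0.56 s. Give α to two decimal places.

0.16

From T₆₀ = 0.161·V/A, the target T₆₀ = 0.56 s needs A = 0.161·347/0.56 = 99.76 m².
Absorption from the other surfaces = 38·0.2 + 75·0.76 + 42·0.06 + 140·0.19 = 93.72 m², so the seating must supply 6.04 m² over 37 m².
α = 6.04/37 = 0.163.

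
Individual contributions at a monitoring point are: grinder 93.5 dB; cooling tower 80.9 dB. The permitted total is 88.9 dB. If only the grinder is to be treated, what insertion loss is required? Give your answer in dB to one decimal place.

5.3 dB

The untreated sources together contribute 10^(80.9/10) = 1.230e+08, i.e. 80.90 dB.
The limit corresponds to 10^(88.9/10) = 7.762e+08; subtracting the fixed part leaves 6.532e+08 for the grinder, i.e. 88.15 dB.
So the grinder must be reduced from 93.5 to 88.15 dB: IL = 5.35 dB.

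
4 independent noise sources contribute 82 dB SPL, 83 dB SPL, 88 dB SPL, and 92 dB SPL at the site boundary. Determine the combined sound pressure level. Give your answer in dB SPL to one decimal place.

For uncorrelated sources the intensities add, so convert each level to linear form, sum, and take 10·log₁₀ of the total.
Σ 10^(L/10) = 10^(82/10) + 10^(83/10) + 10^(88/10) + 10^(92/10) = 2.574e+09.
L_total = 10·log₁₀(2.574e+09) = 94.11 dB SPL.

94.1 dB SPL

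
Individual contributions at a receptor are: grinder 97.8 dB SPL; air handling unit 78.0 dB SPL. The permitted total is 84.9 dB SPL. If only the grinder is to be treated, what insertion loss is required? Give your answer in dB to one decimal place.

The untreated sources together contribute 10^(78.0/10) = 6.310e+07, i.e. 78.00 dB SPL.
To meet 84.9 dB SPL overall, the treated grinder may contribute at most 10^(84.9/10) − 6.310e+07 = 2.459e+08, i.e. 83.91 dB SPL.
Required insertion loss = 97.8 − 83.91 = 13.89 dB.

13.9 dB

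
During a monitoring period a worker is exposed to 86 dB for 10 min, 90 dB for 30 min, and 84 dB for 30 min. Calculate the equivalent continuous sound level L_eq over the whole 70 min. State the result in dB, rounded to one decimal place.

Weight each interval's intensity by its duration and average over T = 70 min:
Σ tᵢ·10^(Lᵢ/10) = 10·10^(86/10) + 30·10^(90/10) + 30·10^(84/10) = 4.152e+10.
L_eq = 10·log₁₀(4.152e+10/70) = 87.73 dB.

87.7 dB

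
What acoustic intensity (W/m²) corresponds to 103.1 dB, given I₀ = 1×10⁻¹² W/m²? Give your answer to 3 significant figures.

0.0204 W/m²

I/I₀ = 10^(103.1/10) = 2.042e+10, so I = 2.042e+10 × 10⁻¹² W/m².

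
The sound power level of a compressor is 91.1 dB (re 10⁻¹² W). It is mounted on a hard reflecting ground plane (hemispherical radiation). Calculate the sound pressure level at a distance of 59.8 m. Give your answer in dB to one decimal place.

Free-field hemispherical radiation: L_p = L_w − 10·log₁₀(2π·r²), r = 59.8 m.
2π·r² = 2.247e+04 m², 10·log₁₀ of that is 43.516 dB.
L_p = 91.1 − 43.516 = 47.58 dB.

47.6 dB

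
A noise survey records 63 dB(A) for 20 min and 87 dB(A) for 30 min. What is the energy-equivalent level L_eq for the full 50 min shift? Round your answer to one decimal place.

84.8 dB(A)

The energy average is taken in the linear domain: L_eq = 10·log₁₀[(Σ tᵢ·10^(Lᵢ/10))/T], T = 50 min.
Σ tᵢ·10^(Lᵢ/10) = 20·10^(63/10) + 30·10^(87/10) = 1.508e+10.
L_eq = 10·log₁₀(1.508e+10/50) = 84.79 dB(A).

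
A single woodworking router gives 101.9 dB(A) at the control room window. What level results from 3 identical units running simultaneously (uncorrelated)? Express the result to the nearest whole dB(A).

107 dB(A)

N identical incoherent sources raise the level by 10·log₁₀ N.
L_total = 101.9 + 10·log₁₀(3) = 101.9 + 4.771 = 106.67 dB(A).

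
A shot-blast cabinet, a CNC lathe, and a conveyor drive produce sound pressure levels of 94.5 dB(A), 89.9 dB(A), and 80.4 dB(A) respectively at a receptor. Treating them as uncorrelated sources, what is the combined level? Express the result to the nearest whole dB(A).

Incoherent sources combine by intensity addition: L_total = 10·log₁₀(Σ 10^(L_i/10)).
Σ 10^(L/10) = 10^(94.5/10) + 10^(89.9/10) + 10^(80.4/10) = 3.905e+09.
L_total = 10·log₁₀(3.905e+09) = 95.92 dB(A).

96 dB(A)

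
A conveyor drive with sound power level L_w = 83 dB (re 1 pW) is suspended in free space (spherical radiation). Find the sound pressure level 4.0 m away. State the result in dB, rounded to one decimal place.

L_p = L_w − 10·log₁₀(4π·r²) with r = 4.0 m.
4π·r² = 201.1 m², 10·log₁₀ of that is 23.033 dB.
L_p = 83 − 23.033 = 59.97 dB.

60.0 dB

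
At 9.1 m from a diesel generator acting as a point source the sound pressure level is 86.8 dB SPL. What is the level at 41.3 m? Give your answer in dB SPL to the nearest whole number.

Point-source attenuation: ΔL = 20·log₁₀(r₂/r₁) = 20·log₁₀(41.3/9.1) = 13.138 dB.
L₂ = 86.8 − 20·log₁₀(41.3/9.1) = 86.8 − 13.138 = 73.66 dB SPL.

74 dB SPL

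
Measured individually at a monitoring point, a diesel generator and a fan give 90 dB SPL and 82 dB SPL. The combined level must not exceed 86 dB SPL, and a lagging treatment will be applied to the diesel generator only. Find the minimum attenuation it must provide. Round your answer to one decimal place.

The untreated sources together contribute 10^(82/10) = 1.585e+08, i.e. 82.00 dB SPL.
The limit corresponds to 10^(86/10) = 3.981e+08; subtracting the fixed part leaves 2.396e+08 for the diesel generator, i.e. 83.80 dB SPL.
So the diesel generator must be reduced from 90 to 83.80 dB SPL: IL = 6.20 dB.

6.2 dB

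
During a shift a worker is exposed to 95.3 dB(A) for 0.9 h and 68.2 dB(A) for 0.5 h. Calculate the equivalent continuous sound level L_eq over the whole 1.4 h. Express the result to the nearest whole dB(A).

Weight each interval's intensity by its duration and average over T = 1.4 h:
Σ tᵢ·10^(Lᵢ/10) = 0.9·10^(95.3/10) + 0.5·10^(68.2/10) = 3.053e+09.
L_eq = 10·log₁₀(3.053e+09/1.4) = 93.39 dB(A).

93 dB(A)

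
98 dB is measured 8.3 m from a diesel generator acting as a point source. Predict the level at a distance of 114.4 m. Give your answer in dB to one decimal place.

Point-source attenuation: ΔL = 20·log₁₀(r₂/r₁) = 20·log₁₀(114.4/8.3) = 22.787 dB.
L₂ = 98 − 20·log₁₀(114.4/8.3) = 98 − 22.787 = 75.21 dB.

75.2 dB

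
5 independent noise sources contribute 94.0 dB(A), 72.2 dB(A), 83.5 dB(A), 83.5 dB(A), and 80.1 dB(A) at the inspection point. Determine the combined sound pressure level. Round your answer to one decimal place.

For uncorrelated sources the intensities add, so convert each level to linear form, sum, and take 10·log₁₀ of the total.
Σ 10^(L/10) = 10^(94.0/10) + 10^(72.2/10) + 10^(83.5/10) + 10^(83.5/10) + 10^(80.1/10) = 3.079e+09.
L_total = 10·log₁₀(3.079e+09) = 94.88 dB(A).

94.9 dB(A)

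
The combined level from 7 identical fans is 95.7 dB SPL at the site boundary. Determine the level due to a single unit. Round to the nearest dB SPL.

87 dB SPL

Dividing the total intensity by 7 lowers the level by 10·log₁₀ 7 = 8.451 dB: L₁ = 95.7 − 8.451.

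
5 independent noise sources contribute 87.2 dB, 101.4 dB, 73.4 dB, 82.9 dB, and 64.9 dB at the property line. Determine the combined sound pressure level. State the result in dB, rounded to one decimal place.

For uncorrelated sources the intensities add, so convert each level to linear form, sum, and take 10·log₁₀ of the total.
Σ 10^(L/10) = 10^(87.2/10) + 10^(101.4/10) + 10^(73.4/10) + 10^(82.9/10) + 10^(64.9/10) = 1.455e+10.
L_total = 10·log₁₀(1.455e+10) = 101.63 dB.

101.6 dB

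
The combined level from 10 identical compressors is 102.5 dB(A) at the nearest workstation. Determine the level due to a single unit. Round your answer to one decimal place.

92.5 dB(A)

10 equal contributions raise the level by 10·log₁₀ 10 = 10.000 dB, so each unit alone gives 102.5 − 10.000.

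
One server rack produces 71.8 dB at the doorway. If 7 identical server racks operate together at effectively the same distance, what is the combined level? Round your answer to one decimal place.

L_total = L₁ + 10·log₁₀ N for N identical incoherent sources.
L_total = 71.8 + 10·log₁₀(7) = 71.8 + 8.451 = 80.25 dB.

80.3 dB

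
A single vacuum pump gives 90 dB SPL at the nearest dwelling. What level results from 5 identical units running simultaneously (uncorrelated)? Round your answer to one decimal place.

N identical incoherent sources raise the level by 10·log₁₀ N.
L_total = 90 + 10·log₁₀(5) = 90 + 6.990 = 96.99 dB SPL.

97.0 dB SPL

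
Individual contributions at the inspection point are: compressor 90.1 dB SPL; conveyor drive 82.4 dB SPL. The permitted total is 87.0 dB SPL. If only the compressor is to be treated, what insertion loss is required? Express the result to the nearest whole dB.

5 dB

Fixed contribution from the other source: Σ 10^(L/10) = 10^(82.4/10) = 1.738e+08 (82.40 dB SPL).
To meet 87.0 dB SPL overall, the treated compressor may contribute at most 10^(87.0/10) − 1.738e+08 = 3.274e+08, i.e. 85.15 dB SPL.
So the compressor must be reduced from 90.1 to 85.15 dB SPL: IL = 4.95 dB.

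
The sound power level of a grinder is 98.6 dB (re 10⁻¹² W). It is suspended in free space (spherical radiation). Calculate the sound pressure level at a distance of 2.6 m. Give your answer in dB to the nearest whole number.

The power spreads over a sphere of area 4π·r², so L_p = L_w − 10·log₁₀(4π·r²).
4π·r² = 84.95 m², 10·log₁₀ of that is 19.292 dB.
L_p = 98.6 − 19.292 = 79.31 dB.

79 dB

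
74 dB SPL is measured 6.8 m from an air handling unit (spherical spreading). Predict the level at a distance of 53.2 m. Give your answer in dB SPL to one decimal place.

56.1 dB SPL

For a point source, L₂ = L₁ − 20·log₁₀(r₂/r₁).
L₂ = 74 − 20·log₁₀(53.2/6.8) = 74 − 17.868 = 56.13 dB SPL.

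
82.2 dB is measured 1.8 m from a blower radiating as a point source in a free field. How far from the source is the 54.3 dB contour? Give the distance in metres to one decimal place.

44.7 m

Point-source spreading drops the level by 20·log₁₀(r₂/r₁); inverting, r₂/r₁ = 10^(ΔL/20).
r₂ = 1.8·10^((82.2−54.3)/20) = 1.8·10^(27.9/20) = 44.70 m.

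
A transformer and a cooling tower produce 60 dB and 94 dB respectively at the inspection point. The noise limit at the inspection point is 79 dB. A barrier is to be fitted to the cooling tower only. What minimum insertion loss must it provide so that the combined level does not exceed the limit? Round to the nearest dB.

15 dB

Fixed contribution from the other source: Σ 10^(L/10) = 10^(60/10) = 1.000e+06 (60.00 dB).
The limit corresponds to 10^(79/10) = 7.943e+07; subtracting the fixed part leaves 7.843e+07 for the cooling tower, i.e. 78.94 dB.
So the cooling tower must be reduced from 94 to 78.94 dB: IL = 15.06 dB.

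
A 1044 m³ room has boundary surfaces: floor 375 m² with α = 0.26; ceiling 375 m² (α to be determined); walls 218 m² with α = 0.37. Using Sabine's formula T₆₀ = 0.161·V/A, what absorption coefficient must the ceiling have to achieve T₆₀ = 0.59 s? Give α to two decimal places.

From T₆₀ = 0.161·V/A, the target T₆₀ = 0.59 s needs A = 0.161·1044/0.59 = 284.89 m².
Absorption from the other surfaces = 375·0.26 + 218·0.37 = 178.16 m², so the ceiling must supply 106.73 m² over 375 m².
α = 106.73/375 = 0.285.

0.28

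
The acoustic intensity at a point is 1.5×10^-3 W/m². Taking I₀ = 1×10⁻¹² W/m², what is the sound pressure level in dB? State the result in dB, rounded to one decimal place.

Dividing by I₀ shifts the exponent by 12: I/I₀ = 1.5×10^9.
L = 10·(0.1761 + 9) = 91.76 dB.

91.8 dB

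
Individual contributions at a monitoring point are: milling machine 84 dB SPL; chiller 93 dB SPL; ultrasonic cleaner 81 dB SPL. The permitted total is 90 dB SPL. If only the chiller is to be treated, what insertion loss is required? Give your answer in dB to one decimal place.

5.1 dB

Everything except the chiller sums to 10^(84/10) + 10^(81/10) = 3.771e+08 in linear terms, 85.76 dB SPL.
The limit corresponds to 10^(90/10) = 1.000e+09; subtracting the fixed part leaves 6.229e+08 for the chiller, i.e. 87.94 dB SPL.
So the chiller must be reduced from 93 to 87.94 dB SPL: IL = 5.06 dB.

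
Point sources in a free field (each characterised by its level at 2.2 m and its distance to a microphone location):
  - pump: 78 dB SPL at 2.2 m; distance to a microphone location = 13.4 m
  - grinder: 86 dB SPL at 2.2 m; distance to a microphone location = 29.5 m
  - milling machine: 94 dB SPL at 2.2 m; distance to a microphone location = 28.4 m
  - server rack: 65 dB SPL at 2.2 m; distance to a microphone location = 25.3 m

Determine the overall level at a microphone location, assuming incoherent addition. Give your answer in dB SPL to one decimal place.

Apply inverse-square spreading to bring every level to the receiver, then sum 10^(L/10).
pump: 78 − 20·log₁₀(13.4/2.2) = 78 − 15.69 = 62.31 dB SPL.
grinder: 86 − 20·log₁₀(29.5/2.2) = 86 − 22.55 = 63.45 dB SPL.
milling machine: 94 − 20·log₁₀(28.4/2.2) = 94 − 22.22 = 71.78 dB SPL.
server rack: 65 − 20·log₁₀(25.3/2.2) = 65 − 21.21 = 43.79 dB SPL.
Σ 10^(L/10) = 1.901e+07 → L_total = 10·log₁₀(1.901e+07) = 72.79 dB SPL.

72.8 dB SPL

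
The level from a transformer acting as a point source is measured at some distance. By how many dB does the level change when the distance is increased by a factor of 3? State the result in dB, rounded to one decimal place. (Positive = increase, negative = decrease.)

A point source loses 6 dB per doubling of distance; generally ΔL = −20·log₁₀(r₂/r₁).
ΔL = −20·log₁₀(3) = -9.54 dB.

-9.5 dB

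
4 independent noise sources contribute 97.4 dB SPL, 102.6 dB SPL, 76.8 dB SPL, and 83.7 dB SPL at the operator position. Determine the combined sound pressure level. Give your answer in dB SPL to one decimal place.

103.8 dB SPL

For uncorrelated sources the intensities add, so convert each level to linear form, sum, and take 10·log₁₀ of the total.
Σ 10^(L/10) = 10^(97.4/10) + 10^(102.6/10) + 10^(76.8/10) + 10^(83.7/10) = 2.397e+10.
L_total = 10·log₁₀(2.397e+10) = 103.80 dB SPL.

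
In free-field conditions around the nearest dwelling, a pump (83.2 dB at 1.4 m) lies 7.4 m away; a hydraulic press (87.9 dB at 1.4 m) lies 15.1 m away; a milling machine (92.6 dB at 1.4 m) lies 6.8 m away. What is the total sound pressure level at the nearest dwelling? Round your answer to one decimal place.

First find each source's level at the receiver (point-source: −20·log₁₀(r/r_ref)), then combine on an intensity basis.
pump: 83.2 − 20·log₁₀(7.4/1.4) = 83.2 − 14.46 = 68.74 dB.
hydraulic press: 87.9 − 20·log₁₀(15.1/1.4) = 87.9 − 20.66 = 67.24 dB.
milling machine: 92.6 − 20·log₁₀(6.8/1.4) = 92.6 − 13.73 = 78.87 dB.
Σ 10^(L/10) = 8.991e+07 → L_total = 10·log₁₀(8.991e+07) = 79.54 dB.

79.5 dB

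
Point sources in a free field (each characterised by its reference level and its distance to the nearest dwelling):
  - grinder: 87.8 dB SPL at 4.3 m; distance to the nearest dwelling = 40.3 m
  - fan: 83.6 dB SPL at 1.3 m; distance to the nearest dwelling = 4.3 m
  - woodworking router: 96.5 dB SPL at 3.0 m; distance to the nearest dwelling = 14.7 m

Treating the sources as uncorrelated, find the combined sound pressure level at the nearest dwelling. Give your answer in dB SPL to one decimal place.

83.3 dB SPL

First find each source's level at the receiver (point-source: −20·log₁₀(r/r_ref)), then combine on an intensity basis.
grinder: 87.8 − 20·log₁₀(40.3/4.3) = 87.8 − 19.44 = 68.36 dB SPL.
fan: 83.6 − 20·log₁₀(4.3/1.3) = 83.6 − 10.39 = 73.21 dB SPL.
woodworking router: 96.5 − 20·log₁₀(14.7/3.0) = 96.5 − 13.80 = 82.70 dB SPL.
Σ 10^(L/10) = 2.138e+08 → L_total = 10·log₁₀(2.138e+08) = 83.30 dB SPL.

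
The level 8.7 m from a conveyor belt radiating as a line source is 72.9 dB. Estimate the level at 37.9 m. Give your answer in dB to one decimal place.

For a line source, L₂ = L₁ − 10·log₁₀(r₂/r₁).
L₂ = 72.9 − 10·log₁₀(37.9/8.7) = 72.9 − 6.391 = 66.51 dB.

66.5 dB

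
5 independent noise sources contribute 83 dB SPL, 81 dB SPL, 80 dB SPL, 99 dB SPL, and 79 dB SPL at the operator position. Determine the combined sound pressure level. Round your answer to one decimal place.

99.3 dB SPL

For uncorrelated sources the intensities add, so convert each level to linear form, sum, and take 10·log₁₀ of the total.
Σ 10^(L/10) = 10^(83/10) + 10^(81/10) + 10^(80/10) + 10^(99/10) + 10^(79/10) = 8.448e+09.
L_total = 10·log₁₀(8.448e+09) = 99.27 dB SPL.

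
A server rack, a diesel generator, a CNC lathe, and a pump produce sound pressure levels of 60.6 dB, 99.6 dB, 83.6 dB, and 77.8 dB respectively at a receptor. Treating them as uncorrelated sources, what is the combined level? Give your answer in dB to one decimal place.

For uncorrelated sources the intensities add, so convert each level to linear form, sum, and take 10·log₁₀ of the total.
Σ 10^(L/10) = 10^(60.6/10) + 10^(99.6/10) + 10^(83.6/10) + 10^(77.8/10) = 9.411e+09.
L_total = 10·log₁₀(9.411e+09) = 99.74 dB.

99.7 dB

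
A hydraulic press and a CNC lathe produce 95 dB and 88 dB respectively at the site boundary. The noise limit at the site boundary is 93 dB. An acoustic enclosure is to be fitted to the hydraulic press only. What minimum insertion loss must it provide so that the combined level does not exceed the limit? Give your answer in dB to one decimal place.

3.7 dB

The untreated sources together contribute 10^(88/10) = 6.310e+08, i.e. 88.00 dB.
To meet 93 dB overall, the treated hydraulic press may contribute at most 10^(93/10) − 6.310e+08 = 1.364e+09, i.e. 91.35 dB.
So the hydraulic press must be reduced from 95 to 91.35 dB: IL = 3.65 dB.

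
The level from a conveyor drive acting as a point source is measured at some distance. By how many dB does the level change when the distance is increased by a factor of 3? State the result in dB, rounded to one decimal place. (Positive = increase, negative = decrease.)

-9.5 dB

A point source loses 6 dB per doubling of distance; generally ΔL = −20·log₁₀(r₂/r₁).
ΔL = −20·log₁₀(3) = -9.54 dB.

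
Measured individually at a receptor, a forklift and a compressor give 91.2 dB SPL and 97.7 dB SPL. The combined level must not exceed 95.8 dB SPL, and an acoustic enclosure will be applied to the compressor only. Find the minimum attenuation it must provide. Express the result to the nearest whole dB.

4 dB

Fixed contribution from the other source: Σ 10^(L/10) = 10^(91.2/10) = 1.318e+09 (91.20 dB SPL).
To meet 95.8 dB SPL overall, the treated compressor may contribute at most 10^(95.8/10) − 1.318e+09 = 2.484e+09, i.e. 93.95 dB SPL.
Required insertion loss = 97.7 − 93.95 = 3.75 dB.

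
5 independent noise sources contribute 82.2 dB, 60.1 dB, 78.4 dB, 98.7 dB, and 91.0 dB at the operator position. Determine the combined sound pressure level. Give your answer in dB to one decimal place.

Incoherent sources combine by intensity addition: L_total = 10·log₁₀(Σ 10^(L_i/10)).
Σ 10^(L/10) = 10^(82.2/10) + 10^(60.1/10) + 10^(78.4/10) + 10^(98.7/10) + 10^(91.0/10) = 8.908e+09.
L_total = 10·log₁₀(8.908e+09) = 99.50 dB.

99.5 dB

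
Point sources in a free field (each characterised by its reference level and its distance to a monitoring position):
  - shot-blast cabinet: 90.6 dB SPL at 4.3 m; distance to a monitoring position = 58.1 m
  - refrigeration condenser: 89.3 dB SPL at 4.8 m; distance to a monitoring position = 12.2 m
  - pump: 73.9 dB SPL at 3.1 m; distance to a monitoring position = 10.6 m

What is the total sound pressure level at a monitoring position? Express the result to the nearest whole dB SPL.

81 dB SPL

First find each source's level at the receiver (point-source: −20·log₁₀(r/r_ref)), then combine on an intensity basis.
shot-blast cabinet: 90.6 − 20·log₁₀(58.1/4.3) = 90.6 − 22.61 = 67.99 dB SPL.
refrigeration condenser: 89.3 − 20·log₁₀(12.2/4.8) = 89.3 − 8.10 = 81.20 dB SPL.
pump: 73.9 − 20·log₁₀(10.6/3.1) = 73.9 − 10.68 = 63.22 dB SPL.
Σ 10^(L/10) = 1.401e+08 → L_total = 10·log₁₀(1.401e+08) = 81.47 dB SPL.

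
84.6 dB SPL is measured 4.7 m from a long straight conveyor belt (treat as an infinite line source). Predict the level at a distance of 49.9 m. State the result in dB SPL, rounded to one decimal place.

74.3 dB SPL

Line-source attenuation: ΔL = 10·log₁₀(r₂/r₁) = 10·log₁₀(49.9/4.7) = 10.260 dB.
L₂ = 84.6 − 10·log₁₀(49.9/4.7) = 84.6 − 10.260 = 74.34 dB SPL.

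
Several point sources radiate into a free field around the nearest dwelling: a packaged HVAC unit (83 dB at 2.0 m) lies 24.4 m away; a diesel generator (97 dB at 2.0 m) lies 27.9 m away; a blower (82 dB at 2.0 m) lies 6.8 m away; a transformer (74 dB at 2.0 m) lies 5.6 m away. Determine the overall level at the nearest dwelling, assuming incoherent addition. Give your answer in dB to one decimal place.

First find each source's level at the receiver (point-source: −20·log₁₀(r/r_ref)), then combine on an intensity basis.
packaged HVAC unit: 83 − 20·log₁₀(24.4/2.0) = 83 − 21.73 = 61.27 dB.
diesel generator: 97 − 20·log₁₀(27.9/2.0) = 97 − 22.89 = 74.11 dB.
blower: 82 − 20·log₁₀(6.8/2.0) = 82 − 10.63 = 71.37 dB.
transformer: 74 − 20·log₁₀(5.6/2.0) = 74 − 8.94 = 65.06 dB.
Σ 10^(L/10) = 4.401e+07 → L_total = 10·log₁₀(4.401e+07) = 76.44 dB.

76.4 dB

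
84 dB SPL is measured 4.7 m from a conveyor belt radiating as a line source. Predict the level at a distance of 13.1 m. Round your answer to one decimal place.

79.5 dB SPL

For a line source, L₂ = L₁ − 10·log₁₀(r₂/r₁).
L₂ = 84 − 10·log₁₀(13.1/4.7) = 84 − 4.452 = 79.55 dB SPL.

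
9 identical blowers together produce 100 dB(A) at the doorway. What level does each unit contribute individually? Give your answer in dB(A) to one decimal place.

Dividing the total intensity by 9 lowers the level by 10·log₁₀ 9 = 9.542 dB: L₁ = 100 − 9.542.

90.5 dB(A)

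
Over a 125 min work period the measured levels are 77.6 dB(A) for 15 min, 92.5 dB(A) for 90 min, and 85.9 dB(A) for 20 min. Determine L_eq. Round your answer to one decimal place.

91.3 dB(A)

The energy average is taken in the linear domain: L_eq = 10·log₁₀[(Σ tᵢ·10^(Lᵢ/10))/T], T = 125 min.
Σ tᵢ·10^(Lᵢ/10) = 15·10^(77.6/10) + 90·10^(92.5/10) + 20·10^(85.9/10) = 1.687e+11.
L_eq = 10·log₁₀(1.687e+11/125) = 91.30 dB(A).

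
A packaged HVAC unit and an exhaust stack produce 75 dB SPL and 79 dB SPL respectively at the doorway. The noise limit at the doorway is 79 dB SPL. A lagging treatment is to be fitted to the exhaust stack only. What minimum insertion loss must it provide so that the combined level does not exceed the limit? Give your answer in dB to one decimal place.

Fixed contribution from the other source: Σ 10^(L/10) = 10^(75/10) = 3.162e+07 (75.00 dB SPL).
To meet 79 dB SPL overall, the treated exhaust stack may contribute at most 10^(79/10) − 3.162e+07 = 4.781e+07, i.e. 76.80 dB SPL.
Required insertion loss = 79 − 76.80 = 2.20 dB.

2.2 dB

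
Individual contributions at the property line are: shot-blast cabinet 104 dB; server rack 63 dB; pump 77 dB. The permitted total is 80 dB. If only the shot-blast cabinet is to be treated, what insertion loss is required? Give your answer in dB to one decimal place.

27.2 dB

Everything except the shot-blast cabinet sums to 10^(63/10) + 10^(77/10) = 5.211e+07 in linear terms, 77.17 dB.
The limit corresponds to 10^(80/10) = 1.000e+08; subtracting the fixed part leaves 4.789e+07 for the shot-blast cabinet, i.e. 76.80 dB.
Required insertion loss = 104 − 76.80 = 27.20 dB.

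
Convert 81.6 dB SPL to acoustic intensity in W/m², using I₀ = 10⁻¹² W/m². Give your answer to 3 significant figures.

0.000145 W/m²

L = 10·log₁₀(I/I₀) ⇒ I = I₀·10^(L/10) = 10⁻¹² × 10^8.16.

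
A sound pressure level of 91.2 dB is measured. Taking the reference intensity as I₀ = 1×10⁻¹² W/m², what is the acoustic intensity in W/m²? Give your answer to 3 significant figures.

0.00132 W/m²

L = 10·log₁₀(I/I₀) ⇒ I = I₀·10^(L/10) = 10⁻¹² × 10^9.12.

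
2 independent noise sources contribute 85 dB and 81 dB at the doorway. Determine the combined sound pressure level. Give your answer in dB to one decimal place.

86.5 dB

For uncorrelated sources the intensities add, so convert each level to linear form, sum, and take 10·log₁₀ of the total.
Σ 10^(L/10) = 10^(85/10) + 10^(81/10) = 4.421e+08.
L_total = 10·log₁₀(4.421e+08) = 86.46 dB.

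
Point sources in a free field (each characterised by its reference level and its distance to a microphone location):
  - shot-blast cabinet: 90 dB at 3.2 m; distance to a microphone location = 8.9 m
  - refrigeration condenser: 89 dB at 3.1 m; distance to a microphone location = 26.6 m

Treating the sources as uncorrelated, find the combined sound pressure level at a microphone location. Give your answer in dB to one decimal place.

Propagate each source to the receiver with L = L_ref − 20·log₁₀(r/r_ref), then add intensities.
shot-blast cabinet: 90 − 20·log₁₀(8.9/3.2) = 90 − 8.88 = 81.12 dB.
refrigeration condenser: 89 − 20·log₁₀(26.6/3.1) = 89 − 18.67 = 70.33 dB.
Σ 10^(L/10) = 1.401e+08 → L_total = 10·log₁₀(1.401e+08) = 81.46 dB.

81.5 dB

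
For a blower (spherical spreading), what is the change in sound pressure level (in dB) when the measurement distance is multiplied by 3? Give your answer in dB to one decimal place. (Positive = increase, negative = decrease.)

A point source loses 6 dB per doubling of distance; generally ΔL = −20·log₁₀(r₂/r₁).
ΔL = −20·log₁₀(3) = -9.54 dB.

-9.5 dB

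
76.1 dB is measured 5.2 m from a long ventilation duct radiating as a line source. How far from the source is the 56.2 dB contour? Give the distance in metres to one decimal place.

Line-source spreading drops the level by 10·log₁₀(r₂/r₁); inverting, r₂/r₁ = 10^(ΔL/10).
r₂ = 5.2·10^((76.1−56.2)/10) = 5.2·10^(19.9/10) = 508.16 m.

508.2 m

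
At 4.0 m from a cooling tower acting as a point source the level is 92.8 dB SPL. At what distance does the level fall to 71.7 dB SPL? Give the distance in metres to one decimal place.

For a point source L₁ − L₂ = 20·log₁₀(r₂/r₁), so r₂ = r₁·10^((L₁−L₂)/20).
r₂ = 4.0·10^((92.8−71.7)/20) = 4.0·10^(21.1/20) = 45.40 m.

45.4 m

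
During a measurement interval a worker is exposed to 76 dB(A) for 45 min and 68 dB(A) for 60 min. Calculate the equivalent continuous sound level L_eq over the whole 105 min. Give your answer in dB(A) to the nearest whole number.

The energy average is taken in the linear domain: L_eq = 10·log₁₀[(Σ tᵢ·10^(Lᵢ/10))/T], T = 105 min.
Σ tᵢ·10^(Lᵢ/10) = 45·10^(76/10) + 60·10^(68/10) = 2.170e+09.
L_eq = 10·log₁₀(2.170e+09/105) = 73.15 dB(A).

73 dB(A)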